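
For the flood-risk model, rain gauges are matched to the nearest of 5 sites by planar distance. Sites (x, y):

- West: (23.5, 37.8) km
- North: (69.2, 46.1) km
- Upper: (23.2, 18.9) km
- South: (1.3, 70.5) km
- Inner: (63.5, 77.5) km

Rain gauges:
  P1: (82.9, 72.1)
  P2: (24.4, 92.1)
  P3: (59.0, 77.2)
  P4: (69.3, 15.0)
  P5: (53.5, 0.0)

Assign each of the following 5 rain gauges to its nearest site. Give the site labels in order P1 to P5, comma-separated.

P1 → Inner (d²=405.52)
P2 → South (d²=1000.17)
P3 → Inner (d²=20.34)
P4 → North (d²=967.22)
P5 → Upper (d²=1275.30)

Inner, South, Inner, North, Upper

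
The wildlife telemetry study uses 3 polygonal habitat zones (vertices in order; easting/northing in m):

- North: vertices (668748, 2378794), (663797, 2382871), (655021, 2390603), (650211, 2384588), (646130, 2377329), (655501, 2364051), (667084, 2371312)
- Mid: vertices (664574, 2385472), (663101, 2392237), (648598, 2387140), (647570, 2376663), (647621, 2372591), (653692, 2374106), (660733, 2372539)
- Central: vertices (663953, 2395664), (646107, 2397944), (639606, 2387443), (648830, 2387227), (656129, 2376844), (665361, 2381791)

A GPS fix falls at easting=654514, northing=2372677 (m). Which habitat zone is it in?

Cast a ray rightward from (654514, 2372677). For each polygon, the edges (by vertex number in listed order) whose endpoints lie on opposite sides of northing = 2372677, where each meets that height, and whether that is right or left of the point:
North: 5–6 at easting≈649413.2 (left), 7–1 at easting≈667387.6 (right) → 1 crossing.
Mid: 4–5 at easting≈647619.9 (left), 5–6 at easting≈647965.6 (left), 6–7 at easting≈660112.9 (right), 7–1 at easting≈660774.0 (right) → 2 crossings.
Central: no edge straddles that height → 0 crossings.
Only North has an odd count, so the point is inside North.

North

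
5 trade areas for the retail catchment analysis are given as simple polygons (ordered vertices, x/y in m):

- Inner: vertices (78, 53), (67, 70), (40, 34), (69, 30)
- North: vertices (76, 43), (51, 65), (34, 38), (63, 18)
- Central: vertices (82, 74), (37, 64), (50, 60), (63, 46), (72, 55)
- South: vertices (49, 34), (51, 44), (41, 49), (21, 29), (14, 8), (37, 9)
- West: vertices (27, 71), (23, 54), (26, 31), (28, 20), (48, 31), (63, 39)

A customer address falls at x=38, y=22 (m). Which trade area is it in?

South

Cast a ray rightward from (38, 22). For each polygon, the edges (by vertex number in listed order) whose endpoints lie on opposite sides of y = 22, where each meets that height, and whether that is right or left of the point:
Inner: no edge straddles that height → 0 crossings.
North: 3–4 at x≈57.2 (right), 4–1 at x≈65.1 (right) → 2 crossings.
Central: no edge straddles that height → 0 crossings.
South: 4–5 at x≈18.7 (left), 6–1 at x≈43.2 (right) → 1 crossing.
West: 3–4 at x≈27.6 (left), 4–5 at x≈31.6 (left) → 0 crossings.
Only South has an odd count, so the point is inside South.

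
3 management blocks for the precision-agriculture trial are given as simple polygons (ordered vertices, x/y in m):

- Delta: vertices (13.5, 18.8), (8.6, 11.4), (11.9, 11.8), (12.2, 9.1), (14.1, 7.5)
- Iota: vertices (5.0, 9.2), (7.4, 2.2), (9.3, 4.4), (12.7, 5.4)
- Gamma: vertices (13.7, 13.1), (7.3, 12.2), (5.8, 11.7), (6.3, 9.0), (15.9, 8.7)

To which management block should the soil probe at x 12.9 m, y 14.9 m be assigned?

Delta

Cast a ray rightward from (12.9, 14.9). For each polygon, the edges (by vertex number in listed order) whose endpoints lie on opposite sides of y = 14.9, where each meets that height, and whether that is right or left of the point:
Delta: 1–2 at x≈10.92 (left), 5–1 at x≈13.71 (right) → 1 crossing.
Iota: no edge straddles that height → 0 crossings.
Gamma: no edge straddles that height → 0 crossings.
Only Delta has an odd count, so the point is inside Delta.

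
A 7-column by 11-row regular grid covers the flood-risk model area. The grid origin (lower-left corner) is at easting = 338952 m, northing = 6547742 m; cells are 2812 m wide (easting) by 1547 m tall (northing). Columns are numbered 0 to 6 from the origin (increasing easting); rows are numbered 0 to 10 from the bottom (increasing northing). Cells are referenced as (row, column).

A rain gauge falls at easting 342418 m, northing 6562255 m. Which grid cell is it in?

Column index: ⌊(342418 − 338952) / 2812⌋ = ⌊1.233⌋ = 1
Row offset from origin: ⌊(6562255 − 6547742) / 1547⌋ = ⌊9.381⌋ = 9 → row 9

(9, 1)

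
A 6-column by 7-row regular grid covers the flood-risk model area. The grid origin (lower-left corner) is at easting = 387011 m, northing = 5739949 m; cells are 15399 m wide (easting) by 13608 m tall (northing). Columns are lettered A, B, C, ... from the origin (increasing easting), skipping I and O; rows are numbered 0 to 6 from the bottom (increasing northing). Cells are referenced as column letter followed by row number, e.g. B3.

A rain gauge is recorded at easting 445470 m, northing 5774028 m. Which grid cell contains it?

Column index: ⌊(445470 − 387011) / 15399⌋ = ⌊3.796⌋ = 3 → column D
Row offset from origin: ⌊(5774028 − 5739949) / 13608⌋ = ⌊2.504⌋ = 2 → row 2

D2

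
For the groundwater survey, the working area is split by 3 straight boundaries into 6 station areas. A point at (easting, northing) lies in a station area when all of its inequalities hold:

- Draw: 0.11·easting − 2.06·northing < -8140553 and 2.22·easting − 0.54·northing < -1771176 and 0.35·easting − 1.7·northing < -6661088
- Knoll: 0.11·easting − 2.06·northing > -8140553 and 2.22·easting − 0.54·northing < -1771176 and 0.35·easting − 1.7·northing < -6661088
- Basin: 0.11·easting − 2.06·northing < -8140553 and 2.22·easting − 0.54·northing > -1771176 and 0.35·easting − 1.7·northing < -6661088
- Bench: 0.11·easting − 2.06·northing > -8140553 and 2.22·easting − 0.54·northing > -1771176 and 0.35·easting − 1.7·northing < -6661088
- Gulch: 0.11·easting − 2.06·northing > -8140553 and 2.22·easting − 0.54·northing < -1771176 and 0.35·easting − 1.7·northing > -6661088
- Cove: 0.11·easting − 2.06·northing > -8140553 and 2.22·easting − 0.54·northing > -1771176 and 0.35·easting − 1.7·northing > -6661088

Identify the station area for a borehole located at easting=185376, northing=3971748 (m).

0.11·185376 − 2.06·3971748 = -8161409.520, which is < -8140553
2.22·185376 − 0.54·3971748 = -1733209.200, which is > -1771176
0.35·185376 − 1.7·3971748 = -6687090.000, which is < -6661088
This sign pattern matches Basin.

Basin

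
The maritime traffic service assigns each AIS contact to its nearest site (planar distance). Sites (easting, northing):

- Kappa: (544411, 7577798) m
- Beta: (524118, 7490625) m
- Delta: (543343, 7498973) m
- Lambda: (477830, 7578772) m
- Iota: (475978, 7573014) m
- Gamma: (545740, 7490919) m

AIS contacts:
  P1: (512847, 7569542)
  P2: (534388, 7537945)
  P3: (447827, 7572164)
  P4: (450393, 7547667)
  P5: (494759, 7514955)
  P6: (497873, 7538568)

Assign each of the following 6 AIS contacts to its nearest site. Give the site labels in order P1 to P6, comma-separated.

Kappa, Delta, Iota, Iota, Beta, Iota

P1 → Kappa (d²=1064447632.00)
P2 → Delta (d²=1599008809.00)
P3 → Iota (d²=793201301.00)
P4 → Iota (d²=1297062634.00)
P5 → Beta (d²=1453899781.00)
P6 → Iota (d²=1665917941.00)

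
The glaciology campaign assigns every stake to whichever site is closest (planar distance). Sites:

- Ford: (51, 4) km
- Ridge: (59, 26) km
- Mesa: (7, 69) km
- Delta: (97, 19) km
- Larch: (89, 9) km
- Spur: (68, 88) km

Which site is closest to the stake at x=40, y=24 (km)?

Ridge

Squared distances to each site:
Ford: 521.000; Ridge: 365.000; Mesa: 3114.000; Delta: 3274.000; Larch: 2626.000; Spur: 4880.000.
Minimum at Ridge.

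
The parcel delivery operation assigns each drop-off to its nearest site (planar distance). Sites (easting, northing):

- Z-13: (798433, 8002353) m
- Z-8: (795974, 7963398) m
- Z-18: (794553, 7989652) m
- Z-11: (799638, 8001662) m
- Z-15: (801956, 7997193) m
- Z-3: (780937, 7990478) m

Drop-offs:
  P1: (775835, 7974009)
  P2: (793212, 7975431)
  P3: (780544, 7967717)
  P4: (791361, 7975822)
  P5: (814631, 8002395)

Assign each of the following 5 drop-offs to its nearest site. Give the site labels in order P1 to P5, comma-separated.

P1 → Z-3 (d²=297258365.00)
P2 → Z-8 (d²=152421733.00)
P3 → Z-8 (d²=256738661.00)
P4 → Z-8 (d²=175635545.00)
P5 → Z-15 (d²=187716429.00)

Z-3, Z-8, Z-8, Z-8, Z-15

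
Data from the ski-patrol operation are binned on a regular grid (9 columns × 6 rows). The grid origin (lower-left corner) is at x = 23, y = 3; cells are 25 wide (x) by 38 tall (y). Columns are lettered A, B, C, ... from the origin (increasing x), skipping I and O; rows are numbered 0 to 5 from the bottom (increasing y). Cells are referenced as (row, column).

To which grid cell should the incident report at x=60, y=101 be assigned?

(2, B)

Column index: ⌊(60 − 23) / 25⌋ = ⌊1.480⌋ = 1 → column B
Row offset from origin: ⌊(101 − 3) / 38⌋ = ⌊2.579⌋ = 2 → row 2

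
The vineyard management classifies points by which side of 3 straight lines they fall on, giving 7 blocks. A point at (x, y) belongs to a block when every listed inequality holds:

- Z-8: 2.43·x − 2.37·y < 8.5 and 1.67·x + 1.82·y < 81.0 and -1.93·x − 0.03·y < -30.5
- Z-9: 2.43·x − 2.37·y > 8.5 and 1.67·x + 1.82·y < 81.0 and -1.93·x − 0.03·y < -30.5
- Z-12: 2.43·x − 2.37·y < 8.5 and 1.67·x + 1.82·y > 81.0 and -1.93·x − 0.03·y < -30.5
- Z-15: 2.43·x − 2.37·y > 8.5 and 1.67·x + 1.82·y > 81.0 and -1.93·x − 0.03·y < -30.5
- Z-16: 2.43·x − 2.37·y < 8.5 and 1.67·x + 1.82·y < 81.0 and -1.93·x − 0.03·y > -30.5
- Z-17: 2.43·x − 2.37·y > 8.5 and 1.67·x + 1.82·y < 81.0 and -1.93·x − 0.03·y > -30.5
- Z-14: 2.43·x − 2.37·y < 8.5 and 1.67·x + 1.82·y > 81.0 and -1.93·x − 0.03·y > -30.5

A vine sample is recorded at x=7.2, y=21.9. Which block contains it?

Z-16

2.43·7.2 − 2.37·21.9 = -34.407, which is < 8.5
1.67·7.2 + 1.82·21.9 = 51.882, which is < 81.0
-1.93·7.2 − 0.03·21.9 = -14.553, which is > -30.5
This sign pattern matches Z-16.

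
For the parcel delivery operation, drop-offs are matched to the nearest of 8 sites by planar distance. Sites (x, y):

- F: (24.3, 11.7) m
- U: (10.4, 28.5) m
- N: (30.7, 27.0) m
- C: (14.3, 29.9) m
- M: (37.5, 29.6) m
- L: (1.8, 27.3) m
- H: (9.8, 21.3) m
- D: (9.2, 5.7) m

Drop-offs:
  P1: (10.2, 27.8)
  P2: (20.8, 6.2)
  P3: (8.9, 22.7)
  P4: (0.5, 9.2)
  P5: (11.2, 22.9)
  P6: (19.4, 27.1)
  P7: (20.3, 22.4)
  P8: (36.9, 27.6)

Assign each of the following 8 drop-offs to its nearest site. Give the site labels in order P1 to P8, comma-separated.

U, F, H, D, H, C, C, M

P1 → U (d²=0.53)
P2 → F (d²=42.50)
P3 → H (d²=2.77)
P4 → D (d²=87.94)
P5 → H (d²=4.52)
P6 → C (d²=33.85)
P7 → C (d²=92.25)
P8 → M (d²=4.36)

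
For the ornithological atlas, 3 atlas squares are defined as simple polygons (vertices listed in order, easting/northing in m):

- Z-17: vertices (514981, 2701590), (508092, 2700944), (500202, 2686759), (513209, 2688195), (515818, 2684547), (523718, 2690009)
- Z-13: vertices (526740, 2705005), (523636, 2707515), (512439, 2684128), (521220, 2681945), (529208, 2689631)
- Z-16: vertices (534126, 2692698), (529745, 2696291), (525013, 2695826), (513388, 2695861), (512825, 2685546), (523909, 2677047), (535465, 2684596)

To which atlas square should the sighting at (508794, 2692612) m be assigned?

Z-17

Cast a ray rightward from (508794, 2692612). For each polygon, the edges (by vertex number in listed order) whose endpoints lie on opposite sides of northing = 2692612, where each meets that height, and whether that is right or left of the point:
Z-17: 2–3 at easting≈503457.6 (left), 6–1 at easting≈521754.2 (right) → 1 crossing.
Z-13: 2–3 at easting≈516500.9 (right), 5–1 at easting≈528729.5 (right) → 2 crossings.
Z-16: 4–5 at easting≈513210.7 (right), 7–1 at easting≈534140.2 (right) → 2 crossings.
Only Z-17 has an odd count, so the point is inside Z-17.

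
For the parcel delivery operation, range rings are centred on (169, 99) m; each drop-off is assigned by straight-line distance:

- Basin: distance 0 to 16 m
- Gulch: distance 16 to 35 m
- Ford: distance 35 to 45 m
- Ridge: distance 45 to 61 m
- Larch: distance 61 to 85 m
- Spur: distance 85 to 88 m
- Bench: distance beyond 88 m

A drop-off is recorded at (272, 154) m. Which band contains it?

Bench

Distance = √((272−169)² + (154−99)²) = √(10609.000 + 3025.000) = 116.765 m.
88 ≤ 116.765 < ∞ → Bench.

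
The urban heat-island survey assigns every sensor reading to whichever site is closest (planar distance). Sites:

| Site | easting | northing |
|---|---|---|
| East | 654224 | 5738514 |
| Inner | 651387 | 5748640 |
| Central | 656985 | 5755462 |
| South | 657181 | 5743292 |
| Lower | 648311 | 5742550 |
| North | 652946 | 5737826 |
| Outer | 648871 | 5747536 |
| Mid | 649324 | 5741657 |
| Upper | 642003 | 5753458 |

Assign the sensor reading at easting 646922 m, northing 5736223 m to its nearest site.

Squared distances to each site:
East: 58567885.000; Inner: 174118114.000; Central: 471403090.000; South: 155217842.000; Lower: 41960250.000; North: 38858185.000; Outer: 131782570.000; Mid: 35297960.000; Upper: 321241786.000.
Minimum at Mid.

Mid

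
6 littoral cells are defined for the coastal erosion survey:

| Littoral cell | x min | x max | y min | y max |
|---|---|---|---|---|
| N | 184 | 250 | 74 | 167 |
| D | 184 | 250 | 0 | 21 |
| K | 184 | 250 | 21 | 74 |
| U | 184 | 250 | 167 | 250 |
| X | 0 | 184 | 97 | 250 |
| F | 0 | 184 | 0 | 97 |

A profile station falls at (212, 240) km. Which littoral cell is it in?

U

The point has x = 212 and y = 240.
Only U satisfies 184 ≤ x ≤ 250 and 167 ≤ y ≤ 250.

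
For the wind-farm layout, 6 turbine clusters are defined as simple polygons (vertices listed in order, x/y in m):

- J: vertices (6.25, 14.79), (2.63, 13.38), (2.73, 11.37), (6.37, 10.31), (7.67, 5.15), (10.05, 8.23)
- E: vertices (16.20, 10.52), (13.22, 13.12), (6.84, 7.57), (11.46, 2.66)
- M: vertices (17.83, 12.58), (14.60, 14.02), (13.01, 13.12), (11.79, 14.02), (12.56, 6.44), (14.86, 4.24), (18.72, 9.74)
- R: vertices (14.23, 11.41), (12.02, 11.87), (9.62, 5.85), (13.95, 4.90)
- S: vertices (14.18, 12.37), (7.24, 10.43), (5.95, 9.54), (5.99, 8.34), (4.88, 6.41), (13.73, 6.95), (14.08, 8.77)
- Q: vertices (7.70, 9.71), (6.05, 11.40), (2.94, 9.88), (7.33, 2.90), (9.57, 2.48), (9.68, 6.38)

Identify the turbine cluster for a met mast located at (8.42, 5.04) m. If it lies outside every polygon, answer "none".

Cast a ray rightward from (8.42, 5.04). For each polygon, the edges (by vertex number in listed order) whose endpoints lie on opposite sides of y = 5.04, where each meets that height, and whether that is right or left of the point:
J: no edge straddles that height → 0 crossings.
E: 3–4 at x≈9.221 (right), 4–1 at x≈12.895 (right) → 2 crossings.
M: 5–6 at x≈14.024 (right), 6–7 at x≈15.421 (right) → 2 crossings.
R: 3–4 at x≈13.312 (right), 4–1 at x≈13.956 (right) → 2 crossings.
S: no edge straddles that height → 0 crossings.
Q: 3–4 at x≈5.984 (left), 5–6 at x≈9.642 (right) → 1 crossing.
Only Q has an odd count, so the point is inside Q.

Q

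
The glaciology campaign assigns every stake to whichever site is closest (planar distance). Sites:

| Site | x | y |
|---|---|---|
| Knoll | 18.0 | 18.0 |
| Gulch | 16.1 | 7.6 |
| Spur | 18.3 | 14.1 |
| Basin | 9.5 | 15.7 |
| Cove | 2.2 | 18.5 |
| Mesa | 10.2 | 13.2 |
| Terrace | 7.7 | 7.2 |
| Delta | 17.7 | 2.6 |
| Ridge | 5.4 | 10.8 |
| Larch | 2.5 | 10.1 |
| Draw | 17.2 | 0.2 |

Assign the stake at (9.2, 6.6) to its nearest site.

Terrace

Squared distances to each site:
Knoll: 207.400; Gulch: 48.610; Spur: 139.060; Basin: 82.900; Cove: 190.610; Mesa: 44.560; Terrace: 2.610; Delta: 88.250; Ridge: 32.080; Larch: 57.140; Draw: 104.960.
Minimum at Terrace.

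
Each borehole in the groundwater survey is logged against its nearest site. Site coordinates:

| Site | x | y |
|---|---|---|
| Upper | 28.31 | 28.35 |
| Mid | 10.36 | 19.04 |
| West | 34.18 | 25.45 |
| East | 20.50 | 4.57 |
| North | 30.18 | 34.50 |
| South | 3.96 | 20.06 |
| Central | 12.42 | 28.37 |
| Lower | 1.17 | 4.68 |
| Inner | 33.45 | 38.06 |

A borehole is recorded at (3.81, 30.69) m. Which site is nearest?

Central

Squared distances to each site:
Upper: 605.726; Mid: 178.625; West: 949.795; East: 960.811; North: 709.893; South: 113.019; Central: 79.514; Lower: 683.490; Inner: 932.847.
Minimum at Central.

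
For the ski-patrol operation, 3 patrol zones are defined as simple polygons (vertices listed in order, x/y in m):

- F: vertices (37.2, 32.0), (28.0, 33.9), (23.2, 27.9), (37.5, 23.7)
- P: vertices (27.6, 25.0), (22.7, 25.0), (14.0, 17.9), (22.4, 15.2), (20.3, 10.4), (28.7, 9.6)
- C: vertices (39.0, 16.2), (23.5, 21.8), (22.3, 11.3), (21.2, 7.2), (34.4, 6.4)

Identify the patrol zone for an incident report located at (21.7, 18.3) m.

P

Cast a ray rightward from (21.7, 18.3). For each polygon, the edges (by vertex number in listed order) whose endpoints lie on opposite sides of y = 18.3, where each meets that height, and whether that is right or left of the point:
F: no edge straddles that height → 0 crossings.
P: 2–3 at x≈14.49 (left), 6–1 at x≈28.08 (right) → 1 crossing.
C: 1–2 at x≈33.19 (right), 2–3 at x≈23.10 (right) → 2 crossings.
Only P has an odd count, so the point is inside P.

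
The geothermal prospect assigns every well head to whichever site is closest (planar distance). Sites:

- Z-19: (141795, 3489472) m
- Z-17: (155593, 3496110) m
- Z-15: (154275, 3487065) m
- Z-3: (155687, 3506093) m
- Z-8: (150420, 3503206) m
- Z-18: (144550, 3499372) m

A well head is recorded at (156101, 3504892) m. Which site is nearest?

Z-3

Squared distances to each site:
Z-19: 442438036.000; Z-17: 77381588.000; Z-15: 321136205.000; Z-3: 1613797.000; Z-8: 35116357.000; Z-18: 163896001.000.
Minimum at Z-3.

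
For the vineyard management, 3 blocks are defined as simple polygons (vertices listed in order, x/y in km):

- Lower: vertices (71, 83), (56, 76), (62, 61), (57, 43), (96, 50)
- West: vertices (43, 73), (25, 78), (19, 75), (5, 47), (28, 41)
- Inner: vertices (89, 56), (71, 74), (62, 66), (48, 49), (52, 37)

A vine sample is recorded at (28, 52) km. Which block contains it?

Cast a ray rightward from (28, 52). For each polygon, the edges (by vertex number in listed order) whose endpoints lie on opposite sides of y = 52, where each meets that height, and whether that is right or left of the point:
Lower: 3–4 at x≈59.5 (right), 5–1 at x≈94.5 (right) → 2 crossings.
West: 3–4 at x≈7.5 (left), 5–1 at x≈33.2 (right) → 1 crossing.
Inner: 3–4 at x≈50.5 (right), 5–1 at x≈81.2 (right) → 2 crossings.
Only West has an odd count, so the point is inside West.

West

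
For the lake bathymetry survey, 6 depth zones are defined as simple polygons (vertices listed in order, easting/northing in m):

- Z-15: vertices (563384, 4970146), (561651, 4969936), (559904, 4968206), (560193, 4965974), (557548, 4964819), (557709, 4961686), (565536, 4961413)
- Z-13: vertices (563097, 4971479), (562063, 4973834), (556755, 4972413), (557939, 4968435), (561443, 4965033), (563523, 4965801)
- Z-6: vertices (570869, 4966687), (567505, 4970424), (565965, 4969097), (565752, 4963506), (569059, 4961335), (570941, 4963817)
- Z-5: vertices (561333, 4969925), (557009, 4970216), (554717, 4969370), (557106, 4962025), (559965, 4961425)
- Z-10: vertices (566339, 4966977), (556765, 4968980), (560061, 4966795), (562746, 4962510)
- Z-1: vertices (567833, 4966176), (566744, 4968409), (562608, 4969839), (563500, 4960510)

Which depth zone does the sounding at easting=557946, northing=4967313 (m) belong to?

Cast a ray rightward from (557946, 4967313). For each polygon, the edges (by vertex number in listed order) whose endpoints lie on opposite sides of northing = 4967313, where each meets that height, and whether that is right or left of the point:
Z-15: 3–4 at easting≈560019.6 (right), 7–1 at easting≈564082.1 (right) → 2 crossings.
Z-13: 4–5 at easting≈559094.6 (right), 6–1 at easting≈563409.6 (right) → 2 crossings.
Z-6: 1–2 at easting≈570305.5 (right), 3–4 at easting≈565897.0 (right) → 2 crossings.
Z-5: 3–4 at easting≈555386.1 (left), 5–1 at easting≈560912.6 (right) → 1 crossing.
Z-10: 1–2 at easting≈564733.0 (right), 2–3 at easting≈559279.6 (right) → 2 crossings.
Z-1: 1–2 at easting≈567278.5 (right), 3–4 at easting≈562849.5 (right) → 2 crossings.
Only Z-5 has an odd count, so the point is inside Z-5.

Z-5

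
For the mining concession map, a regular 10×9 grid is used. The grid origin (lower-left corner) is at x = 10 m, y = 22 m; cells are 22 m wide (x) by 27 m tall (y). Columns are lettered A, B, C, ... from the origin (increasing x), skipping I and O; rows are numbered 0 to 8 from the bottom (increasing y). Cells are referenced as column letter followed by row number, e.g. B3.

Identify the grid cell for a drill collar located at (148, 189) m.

Column index: ⌊(148 − 10) / 22⌋ = ⌊6.273⌋ = 6 → column G
Row offset from origin: ⌊(189 − 22) / 27⌋ = ⌊6.185⌋ = 6 → row 6

G6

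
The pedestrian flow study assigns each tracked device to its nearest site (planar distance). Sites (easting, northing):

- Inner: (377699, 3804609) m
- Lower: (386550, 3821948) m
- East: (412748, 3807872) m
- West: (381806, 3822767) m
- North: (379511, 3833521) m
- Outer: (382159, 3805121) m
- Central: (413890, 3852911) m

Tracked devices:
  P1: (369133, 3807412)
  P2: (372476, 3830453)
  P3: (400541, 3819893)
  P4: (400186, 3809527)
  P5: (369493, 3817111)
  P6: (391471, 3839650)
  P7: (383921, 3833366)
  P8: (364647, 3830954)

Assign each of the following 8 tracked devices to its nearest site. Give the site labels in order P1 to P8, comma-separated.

Inner, North, Lower, East, West, North, North, North

P1 → Inner (d²=81233165.00)
P2 → North (d²=58903849.00)
P3 → Lower (d²=199971106.00)
P4 → East (d²=160542869.00)
P5 → West (d²=183600305.00)
P6 → North (d²=180606241.00)
P7 → North (d²=19472125.00)
P8 → North (d²=227527985.00)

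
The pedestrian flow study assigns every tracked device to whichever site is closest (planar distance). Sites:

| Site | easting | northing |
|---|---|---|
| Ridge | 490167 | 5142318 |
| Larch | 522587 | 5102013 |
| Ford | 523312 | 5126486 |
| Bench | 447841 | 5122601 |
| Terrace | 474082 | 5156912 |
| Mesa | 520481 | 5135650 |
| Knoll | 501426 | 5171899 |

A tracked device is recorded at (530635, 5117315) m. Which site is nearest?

Squared distances to each site:
Ridge: 2262809033.000; Larch: 298921508.000; Ford: 137733570.000; Bench: 6882788232.000; Terrace: 4766164218.000; Mesa: 439275941.000; Knoll: 3832578737.000.
Minimum at Ford.

Ford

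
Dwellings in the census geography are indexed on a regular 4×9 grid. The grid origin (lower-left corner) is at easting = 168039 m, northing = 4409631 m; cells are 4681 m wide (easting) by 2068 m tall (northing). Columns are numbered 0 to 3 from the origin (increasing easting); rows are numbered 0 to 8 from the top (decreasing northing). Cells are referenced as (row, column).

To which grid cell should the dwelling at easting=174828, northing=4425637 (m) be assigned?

Column index: ⌊(174828 − 168039) / 4681⌋ = ⌊1.450⌋ = 1
Row offset from origin: ⌊(4425637 − 4409631) / 2068⌋ = ⌊7.740⌋ = 7 → row 1 (counted from top)

(1, 1)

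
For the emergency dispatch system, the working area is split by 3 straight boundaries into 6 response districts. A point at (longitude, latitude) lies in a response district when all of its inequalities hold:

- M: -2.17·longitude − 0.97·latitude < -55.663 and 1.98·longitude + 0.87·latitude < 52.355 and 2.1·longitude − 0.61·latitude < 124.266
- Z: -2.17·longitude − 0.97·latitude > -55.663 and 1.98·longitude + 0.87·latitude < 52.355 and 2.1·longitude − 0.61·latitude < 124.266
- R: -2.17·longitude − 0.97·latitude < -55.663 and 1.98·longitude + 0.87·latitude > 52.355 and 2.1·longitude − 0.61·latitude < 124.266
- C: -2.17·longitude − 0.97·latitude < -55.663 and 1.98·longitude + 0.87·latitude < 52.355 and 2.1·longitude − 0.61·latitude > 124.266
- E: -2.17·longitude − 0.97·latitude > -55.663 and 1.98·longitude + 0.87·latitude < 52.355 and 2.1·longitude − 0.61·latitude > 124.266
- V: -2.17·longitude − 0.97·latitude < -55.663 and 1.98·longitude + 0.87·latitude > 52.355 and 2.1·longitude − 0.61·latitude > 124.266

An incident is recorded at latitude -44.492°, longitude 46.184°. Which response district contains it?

R

-2.17·46.184 − 0.97·-44.492 = -57.062, which is < -55.663
1.98·46.184 + 0.87·-44.492 = 52.736, which is > 52.355
2.1·46.184 − 0.61·-44.492 = 124.127, which is < 124.266
This sign pattern matches R.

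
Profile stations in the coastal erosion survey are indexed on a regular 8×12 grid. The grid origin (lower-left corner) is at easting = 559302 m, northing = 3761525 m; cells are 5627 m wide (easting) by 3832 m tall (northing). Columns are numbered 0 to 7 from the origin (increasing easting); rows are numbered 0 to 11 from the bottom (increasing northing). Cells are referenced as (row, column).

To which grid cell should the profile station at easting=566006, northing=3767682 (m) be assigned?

Column index: ⌊(566006 − 559302) / 5627⌋ = ⌊1.191⌋ = 1
Row offset from origin: ⌊(3767682 − 3761525) / 3832⌋ = ⌊1.607⌋ = 1 → row 1

(1, 1)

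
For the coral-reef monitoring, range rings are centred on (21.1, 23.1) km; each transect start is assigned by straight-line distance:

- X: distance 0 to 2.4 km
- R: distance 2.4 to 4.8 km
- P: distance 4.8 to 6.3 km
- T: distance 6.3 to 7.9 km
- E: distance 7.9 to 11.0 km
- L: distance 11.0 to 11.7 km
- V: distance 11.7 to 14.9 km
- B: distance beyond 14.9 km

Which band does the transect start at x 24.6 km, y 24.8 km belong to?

Distance = √((24.6−21.1)² + (24.8−23.1)²) = √(12.250 + 2.890) = 3.891 km.
2.4 ≤ 3.891 < 4.8 → R.

R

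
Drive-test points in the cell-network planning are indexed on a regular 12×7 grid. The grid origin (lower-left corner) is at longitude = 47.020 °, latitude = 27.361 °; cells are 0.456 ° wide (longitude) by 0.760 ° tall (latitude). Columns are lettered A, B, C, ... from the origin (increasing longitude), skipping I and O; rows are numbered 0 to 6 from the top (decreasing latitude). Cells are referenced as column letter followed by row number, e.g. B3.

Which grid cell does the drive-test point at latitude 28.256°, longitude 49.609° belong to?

Column index: ⌊(49.609 − 47.020) / 0.456⌋ = ⌊5.678⌋ = 5 → column F
Row offset from origin: ⌊(28.256 − 27.361) / 0.760⌋ = ⌊1.178⌋ = 1 → row 5 (counted from top)

F5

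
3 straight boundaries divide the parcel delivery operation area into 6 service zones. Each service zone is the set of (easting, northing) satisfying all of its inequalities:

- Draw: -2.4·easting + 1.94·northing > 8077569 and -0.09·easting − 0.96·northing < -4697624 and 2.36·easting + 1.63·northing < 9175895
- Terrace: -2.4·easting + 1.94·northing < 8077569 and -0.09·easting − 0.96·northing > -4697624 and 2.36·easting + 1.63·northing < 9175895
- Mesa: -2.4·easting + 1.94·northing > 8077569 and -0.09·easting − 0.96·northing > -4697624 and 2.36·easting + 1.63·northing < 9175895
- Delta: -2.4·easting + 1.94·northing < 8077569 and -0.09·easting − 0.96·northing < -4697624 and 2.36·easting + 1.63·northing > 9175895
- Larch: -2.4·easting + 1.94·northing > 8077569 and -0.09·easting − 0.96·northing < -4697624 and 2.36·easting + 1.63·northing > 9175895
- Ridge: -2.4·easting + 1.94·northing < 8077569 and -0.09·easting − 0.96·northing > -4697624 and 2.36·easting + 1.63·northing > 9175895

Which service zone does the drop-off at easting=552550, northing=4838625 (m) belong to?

Ridge

-2.4·552550 + 1.94·4838625 = 8060812.500, which is < 8077569
-0.09·552550 − 0.96·4838625 = -4694809.500, which is > -4697624
2.36·552550 + 1.63·4838625 = 9190976.750, which is > 9175895
This sign pattern matches Ridge.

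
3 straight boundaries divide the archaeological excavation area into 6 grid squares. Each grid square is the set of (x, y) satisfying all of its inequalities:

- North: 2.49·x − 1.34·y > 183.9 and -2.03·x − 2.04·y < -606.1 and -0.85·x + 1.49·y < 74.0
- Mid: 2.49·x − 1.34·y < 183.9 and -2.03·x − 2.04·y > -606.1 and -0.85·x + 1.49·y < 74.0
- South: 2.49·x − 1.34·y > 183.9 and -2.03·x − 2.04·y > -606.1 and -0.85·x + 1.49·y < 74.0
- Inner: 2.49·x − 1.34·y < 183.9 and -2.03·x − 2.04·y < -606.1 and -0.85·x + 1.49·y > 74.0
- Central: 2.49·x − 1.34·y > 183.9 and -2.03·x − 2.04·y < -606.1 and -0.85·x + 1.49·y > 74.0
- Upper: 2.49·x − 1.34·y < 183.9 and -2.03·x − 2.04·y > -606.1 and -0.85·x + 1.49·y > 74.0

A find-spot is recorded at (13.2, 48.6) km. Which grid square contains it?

Mid

2.49·13.2 − 1.34·48.6 = -32.256, which is < 183.9
-2.03·13.2 − 2.04·48.6 = -125.940, which is > -606.1
-0.85·13.2 + 1.49·48.6 = 61.194, which is < 74.0
This sign pattern matches Mid.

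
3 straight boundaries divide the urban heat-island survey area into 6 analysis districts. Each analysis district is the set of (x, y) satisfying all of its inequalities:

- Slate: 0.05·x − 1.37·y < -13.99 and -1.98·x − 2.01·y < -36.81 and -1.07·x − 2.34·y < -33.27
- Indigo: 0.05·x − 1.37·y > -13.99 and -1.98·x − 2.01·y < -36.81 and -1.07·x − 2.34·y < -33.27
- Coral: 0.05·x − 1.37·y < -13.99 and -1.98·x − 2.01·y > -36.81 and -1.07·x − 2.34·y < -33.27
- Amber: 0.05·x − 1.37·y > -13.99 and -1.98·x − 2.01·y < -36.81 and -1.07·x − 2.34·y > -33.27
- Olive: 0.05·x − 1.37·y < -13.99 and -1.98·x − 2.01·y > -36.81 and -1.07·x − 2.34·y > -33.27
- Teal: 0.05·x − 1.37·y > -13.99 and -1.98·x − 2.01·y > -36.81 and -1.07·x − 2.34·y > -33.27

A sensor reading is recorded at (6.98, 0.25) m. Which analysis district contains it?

Teal

0.05·6.98 − 1.37·0.25 = 0.007, which is > -13.99
-1.98·6.98 − 2.01·0.25 = -14.323, which is > -36.81
-1.07·6.98 − 2.34·0.25 = -8.054, which is > -33.27
This sign pattern matches Teal.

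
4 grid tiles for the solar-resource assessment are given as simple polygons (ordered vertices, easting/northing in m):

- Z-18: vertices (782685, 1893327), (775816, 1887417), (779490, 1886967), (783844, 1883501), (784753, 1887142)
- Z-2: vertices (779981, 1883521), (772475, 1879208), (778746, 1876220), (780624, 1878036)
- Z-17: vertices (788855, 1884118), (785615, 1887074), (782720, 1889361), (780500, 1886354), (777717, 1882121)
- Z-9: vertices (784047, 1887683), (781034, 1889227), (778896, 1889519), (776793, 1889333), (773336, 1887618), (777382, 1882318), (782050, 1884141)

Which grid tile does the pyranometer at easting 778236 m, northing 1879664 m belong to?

Cast a ray rightward from (778236, 1879664). For each polygon, the edges (by vertex number in listed order) whose endpoints lie on opposite sides of northing = 1879664, where each meets that height, and whether that is right or left of the point:
Z-18: no edge straddles that height → 0 crossings.
Z-2: 1–2 at easting≈773268.6 (left), 4–1 at easting≈780433.2 (right) → 1 crossing.
Z-17: no edge straddles that height → 0 crossings.
Z-9: no edge straddles that height → 0 crossings.
Only Z-2 has an odd count, so the point is inside Z-2.

Z-2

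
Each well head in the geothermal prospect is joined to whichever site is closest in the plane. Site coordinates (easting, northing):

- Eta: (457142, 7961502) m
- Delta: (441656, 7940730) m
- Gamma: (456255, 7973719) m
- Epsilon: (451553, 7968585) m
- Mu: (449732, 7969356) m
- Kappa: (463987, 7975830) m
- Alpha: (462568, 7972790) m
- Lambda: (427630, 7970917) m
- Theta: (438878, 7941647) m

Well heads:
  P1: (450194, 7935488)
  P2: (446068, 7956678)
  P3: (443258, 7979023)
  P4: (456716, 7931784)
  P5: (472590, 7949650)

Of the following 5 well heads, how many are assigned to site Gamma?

P1 → Delta
P2 → Eta
P3 → Mu
P4 → Delta
P5 → Eta
0 of the 5 go to Gamma.

0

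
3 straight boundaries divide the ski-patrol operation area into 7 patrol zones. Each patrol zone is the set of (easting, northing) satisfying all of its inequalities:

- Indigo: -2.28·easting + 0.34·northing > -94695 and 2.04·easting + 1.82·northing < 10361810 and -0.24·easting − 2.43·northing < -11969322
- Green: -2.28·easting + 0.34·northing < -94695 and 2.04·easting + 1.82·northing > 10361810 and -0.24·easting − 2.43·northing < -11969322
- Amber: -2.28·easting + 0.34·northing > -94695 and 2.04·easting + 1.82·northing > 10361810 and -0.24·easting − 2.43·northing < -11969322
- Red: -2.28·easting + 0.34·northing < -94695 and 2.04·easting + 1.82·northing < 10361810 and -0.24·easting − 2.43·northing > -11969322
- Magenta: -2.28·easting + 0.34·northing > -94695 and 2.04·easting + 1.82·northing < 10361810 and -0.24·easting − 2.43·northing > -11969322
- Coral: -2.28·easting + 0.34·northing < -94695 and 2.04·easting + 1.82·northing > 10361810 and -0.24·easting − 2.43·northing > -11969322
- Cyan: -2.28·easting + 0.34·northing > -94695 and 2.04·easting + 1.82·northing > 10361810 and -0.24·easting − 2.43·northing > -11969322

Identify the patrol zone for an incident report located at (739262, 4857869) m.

-2.28·739262 + 0.34·4857869 = -33841.900, which is > -94695
2.04·739262 + 1.82·4857869 = 10349416.060, which is < 10361810
-0.24·739262 − 2.43·4857869 = -11982044.550, which is < -11969322
This sign pattern matches Indigo.

Indigo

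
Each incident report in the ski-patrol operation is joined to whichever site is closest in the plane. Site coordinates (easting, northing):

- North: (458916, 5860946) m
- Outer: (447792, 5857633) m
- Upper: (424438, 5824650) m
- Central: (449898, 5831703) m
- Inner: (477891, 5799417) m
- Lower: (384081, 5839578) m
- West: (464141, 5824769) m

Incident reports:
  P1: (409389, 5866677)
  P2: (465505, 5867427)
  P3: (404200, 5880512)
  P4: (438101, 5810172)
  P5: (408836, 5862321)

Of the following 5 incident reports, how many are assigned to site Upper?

1

P1 → Lower
P2 → North
P3 → Lower
P4 → Upper
P5 → Lower
1 of the 5 goes to Upper.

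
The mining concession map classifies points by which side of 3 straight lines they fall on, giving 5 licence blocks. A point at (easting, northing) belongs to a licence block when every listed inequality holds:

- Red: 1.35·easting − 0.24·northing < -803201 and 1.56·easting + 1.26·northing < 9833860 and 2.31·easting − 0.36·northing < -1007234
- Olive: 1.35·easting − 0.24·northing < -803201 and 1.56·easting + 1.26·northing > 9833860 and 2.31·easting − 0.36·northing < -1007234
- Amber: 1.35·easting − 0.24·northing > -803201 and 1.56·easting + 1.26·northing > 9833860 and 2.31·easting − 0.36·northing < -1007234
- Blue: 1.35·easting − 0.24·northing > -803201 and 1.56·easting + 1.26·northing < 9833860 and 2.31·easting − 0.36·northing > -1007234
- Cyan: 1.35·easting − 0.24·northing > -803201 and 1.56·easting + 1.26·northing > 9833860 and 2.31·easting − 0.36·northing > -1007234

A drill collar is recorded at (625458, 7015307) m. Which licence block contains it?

1.35·625458 − 0.24·7015307 = -839305.380, which is < -803201
1.56·625458 + 1.26·7015307 = 9815001.300, which is < 9833860
2.31·625458 − 0.36·7015307 = -1080702.540, which is < -1007234
This sign pattern matches Red.

Red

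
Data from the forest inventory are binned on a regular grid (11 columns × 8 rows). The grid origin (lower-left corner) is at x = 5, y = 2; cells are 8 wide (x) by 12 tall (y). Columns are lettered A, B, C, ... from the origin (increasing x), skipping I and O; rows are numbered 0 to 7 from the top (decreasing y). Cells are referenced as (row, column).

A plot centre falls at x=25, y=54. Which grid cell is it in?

(3, C)

Column index: ⌊(25 − 5) / 8⌋ = ⌊2.500⌋ = 2 → column C
Row offset from origin: ⌊(54 − 2) / 12⌋ = ⌊4.333⌋ = 4 → row 3 (counted from top)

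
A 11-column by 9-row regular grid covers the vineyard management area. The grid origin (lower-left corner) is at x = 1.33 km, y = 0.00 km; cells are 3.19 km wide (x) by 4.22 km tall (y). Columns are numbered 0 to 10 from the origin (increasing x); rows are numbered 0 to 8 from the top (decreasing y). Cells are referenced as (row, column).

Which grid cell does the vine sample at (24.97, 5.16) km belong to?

Column index: ⌊(24.97 − 1.33) / 3.19⌋ = ⌊7.411⌋ = 7
Row offset from origin: ⌊(5.16 − 0.00) / 4.22⌋ = ⌊1.223⌋ = 1 → row 7 (counted from top)

(7, 7)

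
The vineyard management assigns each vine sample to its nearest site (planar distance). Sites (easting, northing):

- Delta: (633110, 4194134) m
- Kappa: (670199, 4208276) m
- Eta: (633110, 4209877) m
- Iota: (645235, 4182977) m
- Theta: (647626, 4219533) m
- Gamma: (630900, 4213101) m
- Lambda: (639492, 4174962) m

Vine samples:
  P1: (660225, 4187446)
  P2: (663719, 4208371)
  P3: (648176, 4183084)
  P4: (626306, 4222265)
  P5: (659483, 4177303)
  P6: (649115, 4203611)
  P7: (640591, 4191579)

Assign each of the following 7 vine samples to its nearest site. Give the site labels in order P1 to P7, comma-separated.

Iota, Kappa, Iota, Gamma, Iota, Theta, Delta

P1 → Iota (d²=244672061.00)
P2 → Kappa (d²=41999425.00)
P3 → Iota (d²=8660930.00)
P4 → Gamma (d²=105083732.00)
P5 → Iota (d²=235199780.00)
P6 → Theta (d²=255727205.00)
P7 → Delta (d²=62493386.00)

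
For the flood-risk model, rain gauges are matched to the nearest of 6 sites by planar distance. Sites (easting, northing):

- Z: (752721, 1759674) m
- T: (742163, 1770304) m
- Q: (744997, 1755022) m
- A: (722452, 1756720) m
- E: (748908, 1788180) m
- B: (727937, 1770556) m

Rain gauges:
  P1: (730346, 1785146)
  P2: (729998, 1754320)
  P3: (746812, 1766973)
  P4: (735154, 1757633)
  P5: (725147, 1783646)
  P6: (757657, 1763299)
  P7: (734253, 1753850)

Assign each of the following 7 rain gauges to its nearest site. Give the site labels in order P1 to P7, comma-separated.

B, A, T, Q, B, Z, Q

P1 → B (d²=218671381.00)
P2 → A (d²=62702116.00)
P3 → T (d²=32708762.00)
P4 → Q (d²=103701970.00)
P5 → B (d²=179132200.00)
P6 → Z (d²=37504721.00)
P7 → Q (d²=116807120.00)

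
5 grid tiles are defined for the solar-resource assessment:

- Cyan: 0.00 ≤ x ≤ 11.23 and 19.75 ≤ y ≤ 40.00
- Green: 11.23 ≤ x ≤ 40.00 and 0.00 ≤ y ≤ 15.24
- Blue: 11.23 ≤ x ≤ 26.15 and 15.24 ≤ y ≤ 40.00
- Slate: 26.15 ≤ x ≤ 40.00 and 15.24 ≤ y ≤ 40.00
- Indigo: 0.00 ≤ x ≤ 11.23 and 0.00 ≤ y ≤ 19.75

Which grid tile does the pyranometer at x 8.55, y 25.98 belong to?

The point has x = 8.55 and y = 25.98.
Only Cyan satisfies 0.00 ≤ x ≤ 11.23 and 19.75 ≤ y ≤ 40.00.

Cyan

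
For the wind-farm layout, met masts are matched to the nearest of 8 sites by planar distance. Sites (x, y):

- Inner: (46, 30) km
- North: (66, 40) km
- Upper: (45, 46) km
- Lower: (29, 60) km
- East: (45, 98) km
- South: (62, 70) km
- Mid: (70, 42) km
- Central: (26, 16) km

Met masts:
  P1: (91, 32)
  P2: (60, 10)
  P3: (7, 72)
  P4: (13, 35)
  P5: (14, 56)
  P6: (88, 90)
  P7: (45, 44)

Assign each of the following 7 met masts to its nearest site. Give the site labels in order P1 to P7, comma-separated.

P1 → Mid (d²=541.00)
P2 → Inner (d²=596.00)
P3 → Lower (d²=628.00)
P4 → Central (d²=530.00)
P5 → Lower (d²=241.00)
P6 → South (d²=1076.00)
P7 → Upper (d²=4.00)

Mid, Inner, Lower, Central, Lower, South, Upper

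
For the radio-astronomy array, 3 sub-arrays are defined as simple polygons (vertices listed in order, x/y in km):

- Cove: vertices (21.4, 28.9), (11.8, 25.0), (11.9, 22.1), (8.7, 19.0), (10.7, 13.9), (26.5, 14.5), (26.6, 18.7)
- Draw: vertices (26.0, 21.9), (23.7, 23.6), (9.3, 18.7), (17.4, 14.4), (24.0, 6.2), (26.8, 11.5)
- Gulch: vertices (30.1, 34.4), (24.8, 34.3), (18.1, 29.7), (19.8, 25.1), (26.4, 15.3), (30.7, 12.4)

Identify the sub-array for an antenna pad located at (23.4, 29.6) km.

Gulch

Cast a ray rightward from (23.4, 29.6). For each polygon, the edges (by vertex number in listed order) whose endpoints lie on opposite sides of y = 29.6, where each meets that height, and whether that is right or left of the point:
Cove: no edge straddles that height → 0 crossings.
Draw: no edge straddles that height → 0 crossings.
Gulch: 3–4 at x≈18.14 (left), 6–1 at x≈30.23 (right) → 1 crossing.
Only Gulch has an odd count, so the point is inside Gulch.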